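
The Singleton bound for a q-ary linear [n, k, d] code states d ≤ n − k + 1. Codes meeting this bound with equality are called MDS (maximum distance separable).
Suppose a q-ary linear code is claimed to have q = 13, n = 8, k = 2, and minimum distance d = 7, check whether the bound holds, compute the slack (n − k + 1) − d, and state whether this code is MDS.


Singleton RHS = n − k + 1 = 7, slack = 0, bound satisfied, MDS.

Singleton bound: d ≤ n − k + 1.
Here n = 8, k = 2, so n − k + 1 = 7.
Given d = 7, check d ≤ 7: YES.
Slack = (n − k + 1) − d = 0.
The code is MDS (slack = 0).
Description: the claimed parameters are [8, 2, 7]_13; such a code would be MDS (meets Singleton bound).


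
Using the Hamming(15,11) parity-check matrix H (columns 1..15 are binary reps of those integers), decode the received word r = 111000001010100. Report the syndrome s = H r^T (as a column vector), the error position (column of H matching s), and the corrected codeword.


s = (1, 1, 1, 1)^T, error position = 15, corrected codeword c = 111000001010101

Compute s = H r^T mod 2 one row at a time:
  s_1 = 0 + 1 + 0 + 1 + 0 + 1 + 0 + 0 = 3 ≡ 1 (mod 2).
  s_2 = 0 + 0 + 0 + 0 + 0 + 1 + 0 + 0 = 1 ≡ 1 (mod 2).
  s_3 = 1 + 1 + 0 + 0 + 0 + 1 + 0 + 0 = 3 ≡ 1 (mod 2).
  s_4 = 1 + 1 + 0 + 0 + 1 + 1 + 1 + 0 = 5 ≡ 1 (mod 2).
s = (1, 1, 1, 1)^T — this equals column 15 of H (binary 1111), so error is at position 15.
Correct: flip bit 15 of r = 111000001010100 to get c = 111000001010101.


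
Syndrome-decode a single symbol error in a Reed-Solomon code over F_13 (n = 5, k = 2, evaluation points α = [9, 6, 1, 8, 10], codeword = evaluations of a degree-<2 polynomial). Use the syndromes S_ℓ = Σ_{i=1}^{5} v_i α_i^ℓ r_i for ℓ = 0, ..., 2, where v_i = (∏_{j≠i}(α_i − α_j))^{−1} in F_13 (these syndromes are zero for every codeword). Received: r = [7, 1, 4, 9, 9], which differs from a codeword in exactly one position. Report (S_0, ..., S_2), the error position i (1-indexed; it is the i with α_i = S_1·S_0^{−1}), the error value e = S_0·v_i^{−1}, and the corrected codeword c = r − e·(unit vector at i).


S = (2, 3, 11), error at position 4, error magnitude e = 4, c = [7, 1, 4, 5, 9].

Step 1: column multipliers v_i = (∏_{j≠i}(α_i − α_j))^{−1} mod 13.
  i = 1 (α = 9): (9−6)(9−1)(9−8)(9−10) = 3·8·1·(−1) = −24 ≡ 2, so v_1 = 2^{−1} = 7 (mod 13).
  i = 2 (α = 6): (6−9)(6−1)(6−8)(6−10) = (−3)·5·(−2)·(−4) = −120 ≡ 10, so v_2 = 10^{−1} = 4 (mod 13).
  i = 3 (α = 1): (1−9)(1−6)(1−8)(1−10) = (−8)·(−5)·(−7)·(−9) = 2520 ≡ 11, so v_3 = 11^{−1} = 6 (mod 13).
  i = 4 (α = 8): (8−9)(8−6)(8−1)(8−10) = (−1)·2·7·(−2) = 28 ≡ 2, so v_4 = 2^{−1} = 7 (mod 13).
  i = 5 (α = 10): (10−9)(10−6)(10−1)(10−8) = 1·4·9·2 = 72 ≡ 7, so v_5 = 7^{−1} = 2 (mod 13).
  v = [7, 4, 6, 7, 2].
Step 2: syndromes of r = [7, 1, 4, 9, 9] (all sums mod 13).
  S_0 = Σ v_i r_i = 7·7 + 4·1 + 6·4 + 7·9 + 2·9 = 158 ≡ 2.
  S_1 = Σ v_i α_i r_i = 7·9·7 + 4·6·1 + 6·1·4 + 7·8·9 + 2·10·9 = 1173 ≡ 3.
  α_i^2 mod 13 = [3, 10, 1, 12, 9].
  S_2 = Σ v_i α_i^2 r_i = 7·3·7 + 4·10·1 + 6·1·4 + 7·12·9 + 2·9·9 = 1129 ≡ 11.
  S = (2, 3, 11) ≠ 0, so r is not a codeword (an error is present).
Step 3: locate the error. For a single error e at position i, S_ℓ = v_i·e·α_i^ℓ, so α_err = S_1/S_0.
  S_0^{−1} = 2^{−1} = 7 (mod 13), so α_err = 3·7 = 21 ≡ 8 = α_4. Error position i = 4.
  Consistency check: S_2/S_1 = 11·9 = 99 ≡ 8 = α_err ✓ (single-error assumption holds).
Step 4: error magnitude e = S_0/v_4 = S_0·∏_{j≠4}(α_4 − α_j) = 2·2 = 4 ≡ 4 (mod 13).
Step 5: correct position 4: c_4 = r_4 − e = 9 − 4 ≡ 5 (mod 13). Hence c = [7, 1, 4, 5, 9].
  Check: interpolating c through the α_i gives m(x) = 2 + 2·x (degree < 2) with m(α_i) = c_i for every i, so c is indeed a codeword.


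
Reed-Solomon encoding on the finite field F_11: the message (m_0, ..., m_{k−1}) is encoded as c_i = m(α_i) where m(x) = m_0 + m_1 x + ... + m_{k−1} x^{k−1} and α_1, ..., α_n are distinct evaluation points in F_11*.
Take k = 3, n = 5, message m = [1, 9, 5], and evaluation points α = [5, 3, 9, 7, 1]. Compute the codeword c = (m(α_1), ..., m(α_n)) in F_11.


c = [6, 7, 3, 1, 4]

Message polynomial: m(x) = 1 + 9·x + 5·x^2 (mod 11).
For each evaluation point α_i, compute m(α_i) mod 11:
  α_1 = 5: Horner steps 5 → 1 → 6, so m(5) = 6.
  α_2 = 3: Horner steps 5 → 2 → 7, so m(3) = 7.
  α_3 = 9: Horner steps 5 → 10 → 3, so m(9) = 3.
  α_4 = 7: Horner steps 5 → 0 → 1, so m(7) = 1.
  α_5 = 1: Horner steps 5 → 3 → 4, so m(1) = 4.
Codeword c = [6, 7, 3, 1, 4] ∈ F_11^5.


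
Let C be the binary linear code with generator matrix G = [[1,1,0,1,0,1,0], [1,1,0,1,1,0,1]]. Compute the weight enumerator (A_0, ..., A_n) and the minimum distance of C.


Weight distribution: A_0 = 1, A_3 = 1, A_4 = 1, A_5 = 1. Minimum distance d = 3.

Enumerate all 2^2 = 4 messages m ∈ F_2^2.
For each, compute codeword c = mG in F_2^7, then tally its weight.
  m = 00 → c = 0000000, weight = 0.
  m = 10 → c = 1101010, weight = 4.
  m = 01 → c = 1101101, weight = 5.
  m = 11 → c = 0000111, weight = 3.
Tally weights:
  weight 0: 1 codewords.
  weight 3: 1 codewords.
  weight 4: 1 codewords.
  weight 5: 1 codewords.
Minimum distance d = smallest w > 0 with A_w > 0 = 3.
Sanity: Σ A_w = 4 = 2^2 = 4 ✓.


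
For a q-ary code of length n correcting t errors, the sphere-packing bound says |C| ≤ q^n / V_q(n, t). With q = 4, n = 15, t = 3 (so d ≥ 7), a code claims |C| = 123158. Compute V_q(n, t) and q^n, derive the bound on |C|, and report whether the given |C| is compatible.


V_q(n, t) = 13276, q^n = 1073741824, Hamming bound = 80878, |C| = 123158 > bound (violated).

Step 1: Compute V_q(n, t) = Σ_{j=0}^3 C(n, j) (q−1)^j.
  j = 0: C(15,0)·(3)^0 = 1·1 = 1.
  j = 1: C(15,1)·(3)^1 = 15·3 = 45.
  j = 2: C(15,2)·(3)^2 = 105·9 = 945.
  j = 3: C(15,3)·(3)^3 = 455·27 = 12285.
  V_q(n, t) = 1 + 45 + 945 + 12285 = 13276.
Step 2: q^n = 4^15 = 1073741824.
Step 3: Hamming bound ⌊q^n / V_q(n,t)⌋ = ⌊1073741824/13276⌋ = 80878.
Step 4: Compare |C| = 123158 to 80878: violated.
The claimed |C| lies above the Hamming bound, so no 4-ary code of length 15 with d ≥ 7 can have 123158 codewords.


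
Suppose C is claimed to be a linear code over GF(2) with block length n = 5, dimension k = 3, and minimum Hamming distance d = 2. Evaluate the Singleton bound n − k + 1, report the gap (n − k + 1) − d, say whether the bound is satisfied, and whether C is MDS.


Singleton RHS = n − k + 1 = 3, slack = 1, bound satisfied, not MDS.

Singleton bound: d ≤ n − k + 1.
Here n = 5, k = 3, so n − k + 1 = 3.
Given d = 2, check d ≤ 3: YES.
Slack = (n − k + 1) − d = 1.
The code is NOT MDS (slack = 1 > 0).
Description: the claimed parameters are [5, 3, 2]_2; such a code would be non-MDS.


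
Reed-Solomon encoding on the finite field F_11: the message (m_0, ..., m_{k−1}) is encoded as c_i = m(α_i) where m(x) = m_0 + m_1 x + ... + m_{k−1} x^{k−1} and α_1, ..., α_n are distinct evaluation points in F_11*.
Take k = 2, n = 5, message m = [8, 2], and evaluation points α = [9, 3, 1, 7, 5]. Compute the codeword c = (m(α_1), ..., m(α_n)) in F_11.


c = [4, 3, 10, 0, 7]

Message polynomial: m(x) = 8 + 2·x (mod 11).
For each evaluation point α_i, compute m(α_i) mod 11:
  α_1 = 9: Horner steps 2 → 4, so m(9) = 4.
  α_2 = 3: Horner steps 2 → 3, so m(3) = 3.
  α_3 = 1: Horner steps 2 → 10, so m(1) = 10.
  α_4 = 7: Horner steps 2 → 0, so m(7) = 0.
  α_5 = 5: Horner steps 2 → 7, so m(5) = 7.
Codeword c = [4, 3, 10, 0, 7] ∈ F_11^5.


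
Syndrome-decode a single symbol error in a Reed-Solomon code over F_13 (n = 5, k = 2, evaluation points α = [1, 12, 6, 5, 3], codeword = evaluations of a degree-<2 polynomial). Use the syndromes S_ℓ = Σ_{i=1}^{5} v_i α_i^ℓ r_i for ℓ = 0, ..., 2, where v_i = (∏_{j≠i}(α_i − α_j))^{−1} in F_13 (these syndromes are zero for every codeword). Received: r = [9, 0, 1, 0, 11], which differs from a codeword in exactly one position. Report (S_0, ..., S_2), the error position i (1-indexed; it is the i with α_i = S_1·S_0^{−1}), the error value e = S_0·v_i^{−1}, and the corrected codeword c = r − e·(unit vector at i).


S = (10, 3, 10), error at position 2, error magnitude e = 6, c = [9, 7, 1, 0, 11].

Step 1: column multipliers v_i = (∏_{j≠i}(α_i − α_j))^{−1} mod 13.
  i = 1 (α = 1): (1−12)(1−6)(1−5)(1−3) = (−11)·(−5)·(−4)·(−2) = 440 ≡ 11, so v_1 = 11^{−1} = 6 (mod 13).
  i = 2 (α = 12): (12−1)(12−6)(12−5)(12−3) = 11·6·7·9 = 4158 ≡ 11, so v_2 = 11^{−1} = 6 (mod 13).
  i = 3 (α = 6): (6−1)(6−12)(6−5)(6−3) = 5·(−6)·1·3 = −90 ≡ 1, so v_3 = 1^{−1} = 1 (mod 13).
  i = 4 (α = 5): (5−1)(5−12)(5−6)(5−3) = 4·(−7)·(−1)·2 = 56 ≡ 4, so v_4 = 4^{−1} = 10 (mod 13).
  i = 5 (α = 3): (3−1)(3−12)(3−6)(3−5) = 2·(−9)·(−3)·(−2) = −108 ≡ 9, so v_5 = 9^{−1} = 3 (mod 13).
  v = [6, 6, 1, 10, 3].
Step 2: syndromes of r = [9, 0, 1, 0, 11] (all sums mod 13).
  S_0 = Σ v_i r_i = 6·9 + 6·0 + 1·1 + 10·0 + 3·11 = 88 ≡ 10.
  S_1 = Σ v_i α_i r_i = 6·1·9 + 6·12·0 + 1·6·1 + 10·5·0 + 3·3·11 = 159 ≡ 3.
  α_i^2 mod 13 = [1, 1, 10, 12, 9].
  S_2 = Σ v_i α_i^2 r_i = 6·1·9 + 6·1·0 + 1·10·1 + 10·12·0 + 3·9·11 = 361 ≡ 10.
  S = (10, 3, 10) ≠ 0, so r is not a codeword (an error is present).
Step 3: locate the error. For a single error e at position i, S_ℓ = v_i·e·α_i^ℓ, so α_err = S_1/S_0.
  S_0^{−1} = 10^{−1} = 4 (mod 13), so α_err = 3·4 = 12 ≡ 12 = α_2. Error position i = 2.
  Consistency check: S_2/S_1 = 10·9 = 90 ≡ 12 = α_err ✓ (single-error assumption holds).
Step 4: error magnitude e = S_0/v_2 = S_0·∏_{j≠2}(α_2 − α_j) = 10·11 = 110 ≡ 6 (mod 13).
Step 5: correct position 2: c_2 = r_2 − e = 0 − 6 ≡ 7 (mod 13). Hence c = [9, 7, 1, 0, 11].
  Check: interpolating c through the α_i gives m(x) = 8 + 1·x (degree < 2) with m(α_i) = c_i for every i, so c is indeed a codeword.


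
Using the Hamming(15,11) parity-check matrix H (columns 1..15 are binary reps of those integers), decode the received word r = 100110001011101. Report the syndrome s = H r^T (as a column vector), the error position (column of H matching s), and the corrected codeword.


s = (1, 1, 0, 0)^T, error position = 12, corrected codeword c = 100110001010101

Compute s = H r^T mod 2 one row at a time:
  s_1 = 0 + 1 + 0 + 1 + 1 + 1 + 0 + 1 = 5 ≡ 1 (mod 2).
  s_2 = 1 + 1 + 0 + 0 + 1 + 1 + 0 + 1 = 5 ≡ 1 (mod 2).
  s_3 = 0 + 0 + 0 + 0 + 0 + 1 + 0 + 1 = 2 ≡ 0 (mod 2).
  s_4 = 1 + 0 + 1 + 0 + 1 + 1 + 1 + 1 = 6 ≡ 0 (mod 2).
s = (1, 1, 0, 0)^T — this equals column 12 of H (binary 1100), so error is at position 12.
Correct: flip bit 12 of r = 100110001011101 to get c = 100110001010101.


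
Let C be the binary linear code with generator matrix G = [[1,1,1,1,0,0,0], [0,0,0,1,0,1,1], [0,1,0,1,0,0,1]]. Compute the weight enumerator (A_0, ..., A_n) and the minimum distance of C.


Weight distribution: A_0 = 1, A_2 = 1, A_3 = 3, A_4 = 2, A_5 = 1. Minimum distance d = 2.

Enumerate all 2^3 = 8 messages m ∈ F_2^3.
For each, compute codeword c = mG in F_2^7, then tally its weight.
  m = 000 → c = 0000000, weight = 0.
  m = 100 → c = 1111000, weight = 4.
  m = 010 → c = 0001011, weight = 3.
  m = 110 → c = 1110011, weight = 5.
  m = 001 → c = 0101001, weight = 3.
  m = 101 → c = 1010001, weight = 3.
  m = 011 → c = 0100010, weight = 2.
  m = 111 → c = 1011010, weight = 4.
Tally weights:
  weight 0: 1 codewords.
  weight 2: 1 codewords.
  weight 3: 3 codewords.
  weight 4: 2 codewords.
  weight 5: 1 codewords.
Minimum distance d = smallest w > 0 with A_w > 0 = 2.
Sanity: Σ A_w = 8 = 2^3 = 8 ✓.


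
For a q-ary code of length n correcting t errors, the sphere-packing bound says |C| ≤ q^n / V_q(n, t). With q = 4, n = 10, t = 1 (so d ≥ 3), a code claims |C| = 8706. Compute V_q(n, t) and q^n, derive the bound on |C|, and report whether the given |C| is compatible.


V_q(n, t) = 31, q^n = 1048576, Hamming bound = 33825, |C| = 8706 ≤ bound (satisfied).

Step 1: Compute V_q(n, t) = Σ_{j=0}^1 C(n, j) (q−1)^j.
  j = 0: C(10,0)·(3)^0 = 1·1 = 1.
  j = 1: C(10,1)·(3)^1 = 10·3 = 30.
  V_q(n, t) = 1 + 30 = 31.
Step 2: q^n = 4^10 = 1048576.
Step 3: Hamming bound ⌊q^n / V_q(n,t)⌋ = ⌊1048576/31⌋ = 33825.
Step 4: Compare |C| = 8706 to 33825: satisfied.
The claimed |C| lies below the Hamming bound.


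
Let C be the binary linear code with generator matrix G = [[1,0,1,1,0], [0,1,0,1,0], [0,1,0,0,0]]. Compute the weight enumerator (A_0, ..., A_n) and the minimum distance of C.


Weight distribution: A_0 = 1, A_1 = 2, A_2 = 2, A_3 = 2, A_4 = 1. Minimum distance d = 1.

Enumerate all 2^3 = 8 messages m ∈ F_2^3.
For each, compute codeword c = mG in F_2^5, then tally its weight.
  m = 000 → c = 00000, weight = 0.
  m = 100 → c = 10110, weight = 3.
  m = 010 → c = 01010, weight = 2.
  m = 110 → c = 11100, weight = 3.
  m = 001 → c = 01000, weight = 1.
  m = 101 → c = 11110, weight = 4.
  m = 011 → c = 00010, weight = 1.
  m = 111 → c = 10100, weight = 2.
Tally weights:
  weight 0: 1 codewords.
  weight 1: 2 codewords.
  weight 2: 2 codewords.
  weight 3: 2 codewords.
  weight 4: 1 codewords.
Minimum distance d = smallest w > 0 with A_w > 0 = 1.
Sanity: Σ A_w = 8 = 2^3 = 8 ✓.


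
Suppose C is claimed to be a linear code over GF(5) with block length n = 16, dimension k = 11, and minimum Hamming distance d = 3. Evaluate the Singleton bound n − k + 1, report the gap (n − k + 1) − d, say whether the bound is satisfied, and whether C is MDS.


Singleton RHS = n − k + 1 = 6, slack = 3, bound satisfied, not MDS.

Singleton bound: d ≤ n − k + 1.
Here n = 16, k = 11, so n − k + 1 = 6.
Given d = 3, check d ≤ 6: YES.
Slack = (n − k + 1) − d = 3.
The code is NOT MDS (slack = 3 > 0).
Description: the claimed parameters are [16, 11, 3]_5; such a code would be non-MDS.


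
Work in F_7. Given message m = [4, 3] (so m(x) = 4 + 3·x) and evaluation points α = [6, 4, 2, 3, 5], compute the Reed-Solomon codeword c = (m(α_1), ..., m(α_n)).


c = [1, 2, 3, 6, 5]

Message polynomial: m(x) = 4 + 3·x (mod 7).
For each evaluation point α_i, compute m(α_i) mod 7:
  α_1 = 6: Horner steps 3 → 1, so m(6) = 1.
  α_2 = 4: Horner steps 3 → 2, so m(4) = 2.
  α_3 = 2: Horner steps 3 → 3, so m(2) = 3.
  α_4 = 3: Horner steps 3 → 6, so m(3) = 6.
  α_5 = 5: Horner steps 3 → 5, so m(5) = 5.
Codeword c = [1, 2, 3, 6, 5] ∈ F_7^5.


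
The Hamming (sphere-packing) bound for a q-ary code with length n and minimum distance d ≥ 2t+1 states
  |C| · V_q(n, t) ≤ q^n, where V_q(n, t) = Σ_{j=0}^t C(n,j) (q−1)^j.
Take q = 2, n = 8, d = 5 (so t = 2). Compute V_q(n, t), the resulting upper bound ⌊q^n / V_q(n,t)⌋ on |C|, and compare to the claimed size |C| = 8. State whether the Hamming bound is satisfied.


V_q(n, t) = 37, q^n = 256, Hamming bound = 6, |C| = 8 > bound (violated).

Step 1: Compute V_q(n, t) = Σ_{j=0}^2 C(n, j) (q−1)^j.
  j = 0: C(8,0)·(1)^0 = 1·1 = 1.
  j = 1: C(8,1)·(1)^1 = 8·1 = 8.
  j = 2: C(8,2)·(1)^2 = 28·1 = 28.
  V_q(n, t) = 1 + 8 + 28 = 37.
Step 2: q^n = 2^8 = 256.
Step 3: Hamming bound ⌊q^n / V_q(n,t)⌋ = ⌊256/37⌋ = 6.
Step 4: Compare |C| = 8 to 6: violated.
The claimed |C| lies above the Hamming bound, so no 2-ary code of length 8 with d ≥ 5 can have 8 codewords.


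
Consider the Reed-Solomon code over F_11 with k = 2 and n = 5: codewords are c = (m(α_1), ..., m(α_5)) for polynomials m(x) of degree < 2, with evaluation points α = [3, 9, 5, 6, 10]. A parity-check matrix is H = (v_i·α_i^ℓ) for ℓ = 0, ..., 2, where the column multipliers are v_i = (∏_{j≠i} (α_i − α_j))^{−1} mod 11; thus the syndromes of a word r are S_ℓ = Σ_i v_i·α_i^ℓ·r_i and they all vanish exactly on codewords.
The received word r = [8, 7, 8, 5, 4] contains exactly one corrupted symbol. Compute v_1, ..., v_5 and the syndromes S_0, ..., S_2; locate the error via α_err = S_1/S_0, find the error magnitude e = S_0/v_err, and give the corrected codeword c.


S = (6, 7, 10), error at position 1, error magnitude e = 5, c = [3, 7, 8, 5, 4].

Step 1: column multipliers v_i = (∏_{j≠i}(α_i − α_j))^{−1} mod 11.
  i = 1 (α = 3): (3−9)(3−5)(3−6)(3−10) = (−6)·(−2)·(−3)·(−7) = 252 ≡ 10, so v_1 = 10^{−1} = 10 (mod 11).
  i = 2 (α = 9): (9−3)(9−5)(9−6)(9−10) = 6·4·3·(−1) = −72 ≡ 5, so v_2 = 5^{−1} = 9 (mod 11).
  i = 3 (α = 5): (5−3)(5−9)(5−6)(5−10) = 2·(−4)·(−1)·(−5) = −40 ≡ 4, so v_3 = 4^{−1} = 3 (mod 11).
  i = 4 (α = 6): (6−3)(6−9)(6−5)(6−10) = 3·(−3)·1·(−4) = 36 ≡ 3, so v_4 = 3^{−1} = 4 (mod 11).
  i = 5 (α = 10): (10−3)(10−9)(10−5)(10−6) = 7·1·5·4 = 140 ≡ 8, so v_5 = 8^{−1} = 7 (mod 11).
  v = [10, 9, 3, 4, 7].
Step 2: syndromes of r = [8, 7, 8, 5, 4] (all sums mod 11).
  S_0 = Σ v_i r_i = 10·8 + 9·7 + 3·8 + 4·5 + 7·4 = 215 ≡ 6.
  S_1 = Σ v_i α_i r_i = 10·3·8 + 9·9·7 + 3·5·8 + 4·6·5 + 7·10·4 = 1327 ≡ 7.
  α_i^2 mod 11 = [9, 4, 3, 3, 1].
  S_2 = Σ v_i α_i^2 r_i = 10·9·8 + 9·4·7 + 3·3·8 + 4·3·5 + 7·1·4 = 1132 ≡ 10.
  S = (6, 7, 10) ≠ 0, so r is not a codeword (an error is present).
Step 3: locate the error. For a single error e at position i, S_ℓ = v_i·e·α_i^ℓ, so α_err = S_1/S_0.
  S_0^{−1} = 6^{−1} = 2 (mod 11), so α_err = 7·2 = 14 ≡ 3 = α_1. Error position i = 1.
  Consistency check: S_2/S_1 = 10·8 = 80 ≡ 3 = α_err ✓ (single-error assumption holds).
Step 4: error magnitude e = S_0/v_1 = S_0·∏_{j≠1}(α_1 − α_j) = 6·10 = 60 ≡ 5 (mod 11).
Step 5: correct position 1: c_1 = r_1 − e = 8 − 5 ≡ 3 (mod 11). Hence c = [3, 7, 8, 5, 4].
  Check: interpolating c through the α_i gives m(x) = 1 + 8·x (degree < 2) with m(α_i) = c_i for every i, so c is indeed a codeword.


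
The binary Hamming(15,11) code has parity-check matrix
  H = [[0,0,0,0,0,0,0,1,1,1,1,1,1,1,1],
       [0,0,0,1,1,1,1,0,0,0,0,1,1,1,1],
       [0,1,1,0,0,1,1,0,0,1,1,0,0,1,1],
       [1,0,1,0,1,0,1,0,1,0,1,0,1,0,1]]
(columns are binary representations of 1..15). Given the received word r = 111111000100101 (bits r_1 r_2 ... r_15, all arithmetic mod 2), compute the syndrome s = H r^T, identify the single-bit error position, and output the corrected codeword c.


s = (1, 1, 1, 1)^T, error position = 15, corrected codeword c = 111111000100100

Compute s = H r^T mod 2 one row at a time:
  s_1 = 0 + 0 + 1 + 0 + 0 + 1 + 0 + 1 = 3 ≡ 1 (mod 2).
  s_2 = 1 + 1 + 1 + 0 + 0 + 1 + 0 + 1 = 5 ≡ 1 (mod 2).
  s_3 = 1 + 1 + 1 + 0 + 1 + 0 + 0 + 1 = 5 ≡ 1 (mod 2).
  s_4 = 1 + 1 + 1 + 0 + 0 + 0 + 1 + 1 = 5 ≡ 1 (mod 2).
s = (1, 1, 1, 1)^T — this equals column 15 of H (binary 1111), so error is at position 15.
Correct: flip bit 15 of r = 111111000100101 to get c = 111111000100100.


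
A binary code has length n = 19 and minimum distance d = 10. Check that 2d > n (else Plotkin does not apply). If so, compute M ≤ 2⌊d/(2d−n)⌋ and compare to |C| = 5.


Plotkin bound M ≤ 20; given |C| = 5 ≤ bound (satisfied).

Check applicability: 2d = 20, n = 19.
2d − n = 1 > 0, so Plotkin applies.
Compute d/(2d−n) = 10/1 ≈ 10.0000.
⌊d/(2d−n)⌋ = 10.
Plotkin bound: M ≤ 2·10 = 20.
Given |C| = 5, check: satisfied.
This |C| is below the Plotkin bound.


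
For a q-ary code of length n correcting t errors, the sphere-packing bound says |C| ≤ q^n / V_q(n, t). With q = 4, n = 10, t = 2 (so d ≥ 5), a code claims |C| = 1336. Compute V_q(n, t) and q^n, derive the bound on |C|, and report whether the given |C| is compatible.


V_q(n, t) = 436, q^n = 1048576, Hamming bound = 2404, |C| = 1336 ≤ bound (satisfied).

Step 1: Compute V_q(n, t) = Σ_{j=0}^2 C(n, j) (q−1)^j.
  j = 0: C(10,0)·(3)^0 = 1·1 = 1.
  j = 1: C(10,1)·(3)^1 = 10·3 = 30.
  j = 2: C(10,2)·(3)^2 = 45·9 = 405.
  V_q(n, t) = 1 + 30 + 405 = 436.
Step 2: q^n = 4^10 = 1048576.
Step 3: Hamming bound ⌊q^n / V_q(n,t)⌋ = ⌊1048576/436⌋ = 2404.
Step 4: Compare |C| = 1336 to 2404: satisfied.
The claimed |C| lies below the Hamming bound.


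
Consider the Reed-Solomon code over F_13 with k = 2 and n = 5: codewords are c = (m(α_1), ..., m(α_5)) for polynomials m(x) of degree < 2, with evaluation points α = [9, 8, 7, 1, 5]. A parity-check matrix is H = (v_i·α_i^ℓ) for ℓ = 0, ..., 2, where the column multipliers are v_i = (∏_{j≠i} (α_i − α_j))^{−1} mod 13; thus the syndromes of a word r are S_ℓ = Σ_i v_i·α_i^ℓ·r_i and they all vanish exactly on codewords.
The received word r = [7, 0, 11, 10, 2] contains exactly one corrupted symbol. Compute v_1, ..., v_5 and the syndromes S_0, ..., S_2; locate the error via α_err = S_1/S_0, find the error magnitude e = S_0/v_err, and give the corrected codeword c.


S = (6, 9, 7), error at position 2, error magnitude e = 4, c = [7, 9, 11, 10, 2].

Step 1: column multipliers v_i = (∏_{j≠i}(α_i − α_j))^{−1} mod 13.
  i = 1 (α = 9): (9−8)(9−7)(9−1)(9−5) = 1·2·8·4 = 64 ≡ 12, so v_1 = 12^{−1} = 12 (mod 13).
  i = 2 (α = 8): (8−9)(8−7)(8−1)(8−5) = (−1)·1·7·3 = −21 ≡ 5, so v_2 = 5^{−1} = 8 (mod 13).
  i = 3 (α = 7): (7−9)(7−8)(7−1)(7−5) = (−2)·(−1)·6·2 = 24 ≡ 11, so v_3 = 11^{−1} = 6 (mod 13).
  i = 4 (α = 1): (1−9)(1−8)(1−7)(1−5) = (−8)·(−7)·(−6)·(−4) = 1344 ≡ 5, so v_4 = 5^{−1} = 8 (mod 13).
  i = 5 (α = 5): (5−9)(5−8)(5−7)(5−1) = (−4)·(−3)·(−2)·4 = −96 ≡ 8, so v_5 = 8^{−1} = 5 (mod 13).
  v = [12, 8, 6, 8, 5].
Step 2: syndromes of r = [7, 0, 11, 10, 2] (all sums mod 13).
  S_0 = Σ v_i r_i = 12·7 + 8·0 + 6·11 + 8·10 + 5·2 = 240 ≡ 6.
  S_1 = Σ v_i α_i r_i = 12·9·7 + 8·8·0 + 6·7·11 + 8·1·10 + 5·5·2 = 1348 ≡ 9.
  α_i^2 mod 13 = [3, 12, 10, 1, 12].
  S_2 = Σ v_i α_i^2 r_i = 12·3·7 + 8·12·0 + 6·10·11 + 8·1·10 + 5·12·2 = 1112 ≡ 7.
  S = (6, 9, 7) ≠ 0, so r is not a codeword (an error is present).
Step 3: locate the error. For a single error e at position i, S_ℓ = v_i·e·α_i^ℓ, so α_err = S_1/S_0.
  S_0^{−1} = 6^{−1} = 11 (mod 13), so α_err = 9·11 = 99 ≡ 8 = α_2. Error position i = 2.
  Consistency check: S_2/S_1 = 7·3 = 21 ≡ 8 = α_err ✓ (single-error assumption holds).
Step 4: error magnitude e = S_0/v_2 = S_0·∏_{j≠2}(α_2 − α_j) = 6·5 = 30 ≡ 4 (mod 13).
Step 5: correct position 2: c_2 = r_2 − e = 0 − 4 ≡ 9 (mod 13). Hence c = [7, 9, 11, 10, 2].
  Check: interpolating c through the α_i gives m(x) = 12 + 11·x (degree < 2) with m(α_i) = c_i for every i, so c is indeed a codeword.


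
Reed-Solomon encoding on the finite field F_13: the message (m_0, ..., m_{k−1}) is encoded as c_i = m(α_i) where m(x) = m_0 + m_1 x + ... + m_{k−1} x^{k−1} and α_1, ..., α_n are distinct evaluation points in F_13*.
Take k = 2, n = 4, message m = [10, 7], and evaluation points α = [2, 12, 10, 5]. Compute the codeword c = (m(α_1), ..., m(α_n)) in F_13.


c = [11, 3, 2, 6]

Message polynomial: m(x) = 10 + 7·x (mod 13).
For each evaluation point α_i, compute m(α_i) mod 13:
  α_1 = 2: Horner steps 7 → 11, so m(2) = 11.
  α_2 = 12: Horner steps 7 → 3, so m(12) = 3.
  α_3 = 10: Horner steps 7 → 2, so m(10) = 2.
  α_4 = 5: Horner steps 7 → 6, so m(5) = 6.
Codeword c = [11, 3, 2, 6] ∈ F_13^4.


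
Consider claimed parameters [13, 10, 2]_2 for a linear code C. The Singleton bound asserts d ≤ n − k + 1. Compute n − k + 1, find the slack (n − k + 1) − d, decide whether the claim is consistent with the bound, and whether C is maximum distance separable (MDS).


Singleton RHS = n − k + 1 = 4, slack = 2, bound satisfied, not MDS.

Singleton bound: d ≤ n − k + 1.
Here n = 13, k = 10, so n − k + 1 = 4.
Given d = 2, check d ≤ 4: YES.
Slack = (n − k + 1) − d = 2.
The code is NOT MDS (slack = 2 > 0).
Description: the claimed parameters are [13, 10, 2]_2; such a code would be non-MDS.


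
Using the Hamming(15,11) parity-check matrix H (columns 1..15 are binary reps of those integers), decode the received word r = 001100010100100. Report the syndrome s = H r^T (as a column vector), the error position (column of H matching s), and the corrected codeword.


s = (1, 0, 0, 0)^T, error position = 8, corrected codeword c = 001100000100100

Compute s = H r^T mod 2 one row at a time:
  s_1 = 1 + 0 + 1 + 0 + 0 + 1 + 0 + 0 = 3 ≡ 1 (mod 2).
  s_2 = 1 + 0 + 0 + 0 + 0 + 1 + 0 + 0 = 2 ≡ 0 (mod 2).
  s_3 = 0 + 1 + 0 + 0 + 1 + 0 + 0 + 0 = 2 ≡ 0 (mod 2).
  s_4 = 0 + 1 + 0 + 0 + 0 + 0 + 1 + 0 = 2 ≡ 0 (mod 2).
s = (1, 0, 0, 0)^T — this equals column 8 of H (binary 1000), so error is at position 8.
Correct: flip bit 8 of r = 001100010100100 to get c = 001100000100100.


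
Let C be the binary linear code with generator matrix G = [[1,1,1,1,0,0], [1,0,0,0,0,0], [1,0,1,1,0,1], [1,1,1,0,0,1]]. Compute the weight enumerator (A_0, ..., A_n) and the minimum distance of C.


Weight distribution: A_0 = 1, A_1 = 2, A_2 = 4, A_3 = 6, A_4 = 3. Minimum distance d = 1.

Enumerate all 2^4 = 16 messages m ∈ F_2^4.
For each, compute codeword c = mG in F_2^6, then tally its weight.
  m = 0000 → c = 000000, weight = 0.
  m = 1000 → c = 111100, weight = 4.
  m = 0100 → c = 100000, weight = 1.
  m = 1100 → c = 011100, weight = 3.
  m = 0010 → c = 101101, weight = 4.
  m = 1010 → c = 010001, weight = 2.
  m = 0110 → c = 001101, weight = 3.
  m = 1110 → c = 110001, weight = 3.
  m = 0001 → c = 111001, weight = 4.
  m = 1001 → c = 000101, weight = 2.
  m = 0101 → c = 011001, weight = 3.
  m = 1101 → c = 100101, weight = 3.
  m = 0011 → c = 010100, weight = 2.
  m = 1011 → c = 101000, weight = 2.
  m = 0111 → c = 110100, weight = 3.
  m = 1111 → c = 001000, weight = 1.
Tally weights:
  weight 0: 1 codewords.
  weight 1: 2 codewords.
  weight 2: 4 codewords.
  weight 3: 6 codewords.
  weight 4: 3 codewords.
Minimum distance d = smallest w > 0 with A_w > 0 = 1.
Sanity: Σ A_w = 16 = 2^4 = 16 ✓.


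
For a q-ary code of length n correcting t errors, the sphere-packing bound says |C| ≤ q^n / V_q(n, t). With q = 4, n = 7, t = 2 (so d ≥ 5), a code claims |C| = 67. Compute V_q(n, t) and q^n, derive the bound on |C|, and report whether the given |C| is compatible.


V_q(n, t) = 211, q^n = 16384, Hamming bound = 77, |C| = 67 ≤ bound (satisfied).

Step 1: Compute V_q(n, t) = Σ_{j=0}^2 C(n, j) (q−1)^j.
  j = 0: C(7,0)·(3)^0 = 1·1 = 1.
  j = 1: C(7,1)·(3)^1 = 7·3 = 21.
  j = 2: C(7,2)·(3)^2 = 21·9 = 189.
  V_q(n, t) = 1 + 21 + 189 = 211.
Step 2: q^n = 4^7 = 16384.
Step 3: Hamming bound ⌊q^n / V_q(n,t)⌋ = ⌊16384/211⌋ = 77.
Step 4: Compare |C| = 67 to 77: satisfied.
The claimed |C| lies below the Hamming bound.


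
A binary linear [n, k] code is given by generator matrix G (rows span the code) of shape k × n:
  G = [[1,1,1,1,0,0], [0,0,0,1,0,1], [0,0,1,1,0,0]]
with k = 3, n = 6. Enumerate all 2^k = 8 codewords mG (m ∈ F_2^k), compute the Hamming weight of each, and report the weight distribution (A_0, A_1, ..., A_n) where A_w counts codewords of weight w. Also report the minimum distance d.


Weight distribution: A_0 = 1, A_2 = 4, A_4 = 3. Minimum distance d = 2.

Enumerate all 2^3 = 8 messages m ∈ F_2^3.
For each, compute codeword c = mG in F_2^6, then tally its weight.
  m = 000 → c = 000000, weight = 0.
  m = 100 → c = 111100, weight = 4.
  m = 010 → c = 000101, weight = 2.
  m = 110 → c = 111001, weight = 4.
  m = 001 → c = 001100, weight = 2.
  m = 101 → c = 110000, weight = 2.
  m = 011 → c = 001001, weight = 2.
  m = 111 → c = 110101, weight = 4.
Tally weights:
  weight 0: 1 codewords.
  weight 2: 4 codewords.
  weight 4: 3 codewords.
Minimum distance d = smallest w > 0 with A_w > 0 = 2.
Sanity: Σ A_w = 8 = 2^3 = 8 ✓.


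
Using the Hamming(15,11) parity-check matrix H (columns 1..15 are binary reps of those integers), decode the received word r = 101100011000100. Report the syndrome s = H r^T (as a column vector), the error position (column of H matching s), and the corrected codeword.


s = (1, 0, 1, 0)^T, error position = 10, corrected codeword c = 101100011100100

Compute s = H r^T mod 2 one row at a time:
  s_1 = 1 + 1 + 0 + 0 + 0 + 1 + 0 + 0 = 3 ≡ 1 (mod 2).
  s_2 = 1 + 0 + 0 + 0 + 0 + 1 + 0 + 0 = 2 ≡ 0 (mod 2).
  s_3 = 0 + 1 + 0 + 0 + 0 + 0 + 0 + 0 = 1 ≡ 1 (mod 2).
  s_4 = 1 + 1 + 0 + 0 + 1 + 0 + 1 + 0 = 4 ≡ 0 (mod 2).
s = (1, 0, 1, 0)^T — this equals column 10 of H (binary 1010), so error is at position 10.
Correct: flip bit 10 of r = 101100011000100 to get c = 101100011100100.


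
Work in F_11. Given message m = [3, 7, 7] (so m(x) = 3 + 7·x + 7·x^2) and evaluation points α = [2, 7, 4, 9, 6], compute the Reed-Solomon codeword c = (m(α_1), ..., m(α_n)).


c = [1, 10, 0, 6, 0]

Message polynomial: m(x) = 3 + 7·x + 7·x^2 (mod 11).
For each evaluation point α_i, compute m(α_i) mod 11:
  α_1 = 2: Horner steps 7 → 10 → 1, so m(2) = 1.
  α_2 = 7: Horner steps 7 → 1 → 10, so m(7) = 10.
  α_3 = 4: Horner steps 7 → 2 → 0, so m(4) = 0.
  α_4 = 9: Horner steps 7 → 4 → 6, so m(9) = 6.
  α_5 = 6: Horner steps 7 → 5 → 0, so m(6) = 0.
Codeword c = [1, 10, 0, 6, 0] ∈ F_11^5.


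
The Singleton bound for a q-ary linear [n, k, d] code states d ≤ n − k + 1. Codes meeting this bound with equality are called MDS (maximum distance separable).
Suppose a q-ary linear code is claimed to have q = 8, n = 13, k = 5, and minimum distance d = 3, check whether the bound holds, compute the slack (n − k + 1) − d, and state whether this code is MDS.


Singleton RHS = n − k + 1 = 9, slack = 6, bound satisfied, not MDS.

Singleton bound: d ≤ n − k + 1.
Here n = 13, k = 5, so n − k + 1 = 9.
Given d = 3, check d ≤ 9: YES.
Slack = (n − k + 1) − d = 6.
The code is NOT MDS (slack = 6 > 0).
Description: the claimed parameters are [13, 5, 3]_8; such a code would be non-MDS.


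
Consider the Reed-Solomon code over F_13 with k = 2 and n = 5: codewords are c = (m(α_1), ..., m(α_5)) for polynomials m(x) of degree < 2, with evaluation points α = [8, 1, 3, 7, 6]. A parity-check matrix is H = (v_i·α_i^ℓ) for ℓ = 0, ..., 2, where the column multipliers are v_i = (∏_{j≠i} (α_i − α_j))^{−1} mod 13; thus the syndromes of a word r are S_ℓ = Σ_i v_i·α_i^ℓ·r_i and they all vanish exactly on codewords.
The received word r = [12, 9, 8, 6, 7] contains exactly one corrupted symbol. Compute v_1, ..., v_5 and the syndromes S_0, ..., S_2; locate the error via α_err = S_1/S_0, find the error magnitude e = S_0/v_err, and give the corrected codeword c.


S = (5, 4, 11), error at position 5, error magnitude e = 7, c = [12, 9, 8, 6, 0].

Step 1: column multipliers v_i = (∏_{j≠i}(α_i − α_j))^{−1} mod 13.
  i = 1 (α = 8): (8−1)(8−3)(8−7)(8−6) = 7·5·1·2 = 70 ≡ 5, so v_1 = 5^{−1} = 8 (mod 13).
  i = 2 (α = 1): (1−8)(1−3)(1−7)(1−6) = (−7)·(−2)·(−6)·(−5) = 420 ≡ 4, so v_2 = 4^{−1} = 10 (mod 13).
  i = 3 (α = 3): (3−8)(3−1)(3−7)(3−6) = (−5)·2·(−4)·(−3) = −120 ≡ 10, so v_3 = 10^{−1} = 4 (mod 13).
  i = 4 (α = 7): (7−8)(7−1)(7−3)(7−6) = (−1)·6·4·1 = −24 ≡ 2, so v_4 = 2^{−1} = 7 (mod 13).
  i = 5 (α = 6): (6−8)(6−1)(6−3)(6−7) = (−2)·5·3·(−1) = 30 ≡ 4, so v_5 = 4^{−1} = 10 (mod 13).
  v = [8, 10, 4, 7, 10].
Step 2: syndromes of r = [12, 9, 8, 6, 7] (all sums mod 13).
  S_0 = Σ v_i r_i = 8·12 + 10·9 + 4·8 + 7·6 + 10·7 = 330 ≡ 5.
  S_1 = Σ v_i α_i r_i = 8·8·12 + 10·1·9 + 4·3·8 + 7·7·6 + 10·6·7 = 1668 ≡ 4.
  α_i^2 mod 13 = [12, 1, 9, 10, 10].
  S_2 = Σ v_i α_i^2 r_i = 8·12·12 + 10·1·9 + 4·9·8 + 7·10·6 + 10·10·7 = 2650 ≡ 11.
  S = (5, 4, 11) ≠ 0, so r is not a codeword (an error is present).
Step 3: locate the error. For a single error e at position i, S_ℓ = v_i·e·α_i^ℓ, so α_err = S_1/S_0.
  S_0^{−1} = 5^{−1} = 8 (mod 13), so α_err = 4·8 = 32 ≡ 6 = α_5. Error position i = 5.
  Consistency check: S_2/S_1 = 11·10 = 110 ≡ 6 = α_err ✓ (single-error assumption holds).
Step 4: error magnitude e = S_0/v_5 = S_0·∏_{j≠5}(α_5 − α_j) = 5·4 = 20 ≡ 7 (mod 13).
Step 5: correct position 5: c_5 = r_5 − e = 7 − 7 ≡ 0 (mod 13). Hence c = [12, 9, 8, 6, 0].
  Check: interpolating c through the α_i gives m(x) = 3 + 6·x (degree < 2) with m(α_i) = c_i for every i, so c is indeed a codeword.


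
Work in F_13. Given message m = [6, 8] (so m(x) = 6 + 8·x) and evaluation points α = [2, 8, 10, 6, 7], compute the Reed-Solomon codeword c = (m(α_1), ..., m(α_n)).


c = [9, 5, 8, 2, 10]

Message polynomial: m(x) = 6 + 8·x (mod 13).
For each evaluation point α_i, compute m(α_i) mod 13:
  α_1 = 2: Horner steps 8 → 9, so m(2) = 9.
  α_2 = 8: Horner steps 8 → 5, so m(8) = 5.
  α_3 = 10: Horner steps 8 → 8, so m(10) = 8.
  α_4 = 6: Horner steps 8 → 2, so m(6) = 2.
  α_5 = 7: Horner steps 8 → 10, so m(7) = 10.
Codeword c = [9, 5, 8, 2, 10] ∈ F_13^5.


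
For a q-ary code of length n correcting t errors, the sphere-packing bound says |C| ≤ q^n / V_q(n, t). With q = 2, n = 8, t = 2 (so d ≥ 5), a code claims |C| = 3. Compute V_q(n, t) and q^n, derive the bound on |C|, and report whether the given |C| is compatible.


V_q(n, t) = 37, q^n = 256, Hamming bound = 6, |C| = 3 ≤ bound (satisfied).

Step 1: Compute V_q(n, t) = Σ_{j=0}^2 C(n, j) (q−1)^j.
  j = 0: C(8,0)·(1)^0 = 1·1 = 1.
  j = 1: C(8,1)·(1)^1 = 8·1 = 8.
  j = 2: C(8,2)·(1)^2 = 28·1 = 28.
  V_q(n, t) = 1 + 8 + 28 = 37.
Step 2: q^n = 2^8 = 256.
Step 3: Hamming bound ⌊q^n / V_q(n,t)⌋ = ⌊256/37⌋ = 6.
Step 4: Compare |C| = 3 to 6: satisfied.
The claimed |C| lies below the Hamming bound.


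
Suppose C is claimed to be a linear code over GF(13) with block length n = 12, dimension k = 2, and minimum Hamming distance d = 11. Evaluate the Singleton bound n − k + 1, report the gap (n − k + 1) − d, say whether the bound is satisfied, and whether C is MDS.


Singleton RHS = n − k + 1 = 11, slack = 0, bound satisfied, MDS.

Singleton bound: d ≤ n − k + 1.
Here n = 12, k = 2, so n − k + 1 = 11.
Given d = 11, check d ≤ 11: YES.
Slack = (n − k + 1) − d = 0.
The code is MDS (slack = 0).
Description: the claimed parameters are [12, 2, 11]_13; such a code would be MDS (meets Singleton bound).


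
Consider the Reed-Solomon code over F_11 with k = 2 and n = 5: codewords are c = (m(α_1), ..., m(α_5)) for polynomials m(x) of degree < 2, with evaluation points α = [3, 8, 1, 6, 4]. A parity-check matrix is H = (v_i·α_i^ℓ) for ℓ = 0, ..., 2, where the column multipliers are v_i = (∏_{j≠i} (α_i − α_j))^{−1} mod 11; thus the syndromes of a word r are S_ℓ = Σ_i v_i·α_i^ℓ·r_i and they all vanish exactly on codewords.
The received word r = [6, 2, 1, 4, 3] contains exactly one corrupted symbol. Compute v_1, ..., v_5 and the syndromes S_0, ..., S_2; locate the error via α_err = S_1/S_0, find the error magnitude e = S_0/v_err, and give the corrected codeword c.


S = (3, 7, 9), error at position 4, error magnitude e = 7, c = [6, 2, 1, 8, 3].

Step 1: column multipliers v_i = (∏_{j≠i}(α_i − α_j))^{−1} mod 11.
  i = 1 (α = 3): (3−8)(3−1)(3−6)(3−4) = (−5)·2·(−3)·(−1) = −30 ≡ 3, so v_1 = 3^{−1} = 4 (mod 11).
  i = 2 (α = 8): (8−3)(8−1)(8−6)(8−4) = 5·7·2·4 = 280 ≡ 5, so v_2 = 5^{−1} = 9 (mod 11).
  i = 3 (α = 1): (1−3)(1−8)(1−6)(1−4) = (−2)·(−7)·(−5)·(−3) = 210 ≡ 1, so v_3 = 1^{−1} = 1 (mod 11).
  i = 4 (α = 6): (6−3)(6−8)(6−1)(6−4) = 3·(−2)·5·2 = −60 ≡ 6, so v_4 = 6^{−1} = 2 (mod 11).
  i = 5 (α = 4): (4−3)(4−8)(4−1)(4−6) = 1·(−4)·3·(−2) = 24 ≡ 2, so v_5 = 2^{−1} = 6 (mod 11).
  v = [4, 9, 1, 2, 6].
Step 2: syndromes of r = [6, 2, 1, 4, 3] (all sums mod 11).
  S_0 = Σ v_i r_i = 4·6 + 9·2 + 1·1 + 2·4 + 6·3 = 69 ≡ 3.
  S_1 = Σ v_i α_i r_i = 4·3·6 + 9·8·2 + 1·1·1 + 2·6·4 + 6·4·3 = 337 ≡ 7.
  α_i^2 mod 11 = [9, 9, 1, 3, 5].
  S_2 = Σ v_i α_i^2 r_i = 4·9·6 + 9·9·2 + 1·1·1 + 2·3·4 + 6·5·3 = 493 ≡ 9.
  S = (3, 7, 9) ≠ 0, so r is not a codeword (an error is present).
Step 3: locate the error. For a single error e at position i, S_ℓ = v_i·e·α_i^ℓ, so α_err = S_1/S_0.
  S_0^{−1} = 3^{−1} = 4 (mod 11), so α_err = 7·4 = 28 ≡ 6 = α_4. Error position i = 4.
  Consistency check: S_2/S_1 = 9·8 = 72 ≡ 6 = α_err ✓ (single-error assumption holds).
Step 4: error magnitude e = S_0/v_4 = S_0·∏_{j≠4}(α_4 − α_j) = 3·6 = 18 ≡ 7 (mod 11).
Step 5: correct position 4: c_4 = r_4 − e = 4 − 7 ≡ 8 (mod 11). Hence c = [6, 2, 1, 8, 3].
  Check: interpolating c through the α_i gives m(x) = 4 + 8·x (degree < 2) with m(α_i) = c_i for every i, so c is indeed a codeword.


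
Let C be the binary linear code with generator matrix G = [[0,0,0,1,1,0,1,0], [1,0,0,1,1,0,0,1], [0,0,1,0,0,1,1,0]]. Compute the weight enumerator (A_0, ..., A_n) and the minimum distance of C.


Weight distribution: A_0 = 1, A_3 = 3, A_4 = 3, A_7 = 1. Minimum distance d = 3.

Enumerate all 2^3 = 8 messages m ∈ F_2^3.
For each, compute codeword c = mG in F_2^8, then tally its weight.
  m = 000 → c = 00000000, weight = 0.
  m = 100 → c = 00011010, weight = 3.
  m = 010 → c = 10011001, weight = 4.
  m = 110 → c = 10000011, weight = 3.
  m = 001 → c = 00100110, weight = 3.
  m = 101 → c = 00111100, weight = 4.
  m = 011 → c = 10111111, weight = 7.
  m = 111 → c = 10100101, weight = 4.
Tally weights:
  weight 0: 1 codewords.
  weight 3: 3 codewords.
  weight 4: 3 codewords.
  weight 7: 1 codewords.
Minimum distance d = smallest w > 0 with A_w > 0 = 3.
Sanity: Σ A_w = 8 = 2^3 = 8 ✓.


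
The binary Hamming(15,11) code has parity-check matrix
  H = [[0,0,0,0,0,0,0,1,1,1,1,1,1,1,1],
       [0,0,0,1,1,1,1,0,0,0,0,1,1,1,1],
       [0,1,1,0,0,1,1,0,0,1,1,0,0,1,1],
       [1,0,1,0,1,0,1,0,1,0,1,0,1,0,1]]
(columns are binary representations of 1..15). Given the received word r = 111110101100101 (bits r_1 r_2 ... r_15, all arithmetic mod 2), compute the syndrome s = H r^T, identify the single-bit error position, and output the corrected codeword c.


s = (0, 1, 1, 1)^T, error position = 7, corrected codeword c = 111110001100101

Compute s = H r^T mod 2 one row at a time:
  s_1 = 0 + 1 + 1 + 0 + 0 + 1 + 0 + 1 = 4 ≡ 0 (mod 2).
  s_2 = 1 + 1 + 0 + 1 + 0 + 1 + 0 + 1 = 5 ≡ 1 (mod 2).
  s_3 = 1 + 1 + 0 + 1 + 1 + 0 + 0 + 1 = 5 ≡ 1 (mod 2).
  s_4 = 1 + 1 + 1 + 1 + 1 + 0 + 1 + 1 = 7 ≡ 1 (mod 2).
s = (0, 1, 1, 1)^T — this equals column 7 of H (binary 0111), so error is at position 7.
Correct: flip bit 7 of r = 111110101100101 to get c = 111110001100101.


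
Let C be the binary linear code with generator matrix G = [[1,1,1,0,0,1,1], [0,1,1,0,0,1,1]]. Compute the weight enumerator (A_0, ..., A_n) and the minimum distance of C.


Weight distribution: A_0 = 1, A_1 = 1, A_4 = 1, A_5 = 1. Minimum distance d = 1.

Enumerate all 2^2 = 4 messages m ∈ F_2^2.
For each, compute codeword c = mG in F_2^7, then tally its weight.
  m = 00 → c = 0000000, weight = 0.
  m = 10 → c = 1110011, weight = 5.
  m = 01 → c = 0110011, weight = 4.
  m = 11 → c = 1000000, weight = 1.
Tally weights:
  weight 0: 1 codewords.
  weight 1: 1 codewords.
  weight 4: 1 codewords.
  weight 5: 1 codewords.
Minimum distance d = smallest w > 0 with A_w > 0 = 1.
Sanity: Σ A_w = 4 = 2^2 = 4 ✓.


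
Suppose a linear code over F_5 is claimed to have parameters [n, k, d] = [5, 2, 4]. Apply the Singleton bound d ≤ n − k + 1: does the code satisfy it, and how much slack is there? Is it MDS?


Singleton RHS = n − k + 1 = 4, slack = 0, bound satisfied, MDS.

Singleton bound: d ≤ n − k + 1.
Here n = 5, k = 2, so n − k + 1 = 4.
Given d = 4, check d ≤ 4: YES.
Slack = (n − k + 1) − d = 0.
The code is MDS (slack = 0).
Description: the claimed parameters are [5, 2, 4]_5; such a code would be MDS (meets Singleton bound).


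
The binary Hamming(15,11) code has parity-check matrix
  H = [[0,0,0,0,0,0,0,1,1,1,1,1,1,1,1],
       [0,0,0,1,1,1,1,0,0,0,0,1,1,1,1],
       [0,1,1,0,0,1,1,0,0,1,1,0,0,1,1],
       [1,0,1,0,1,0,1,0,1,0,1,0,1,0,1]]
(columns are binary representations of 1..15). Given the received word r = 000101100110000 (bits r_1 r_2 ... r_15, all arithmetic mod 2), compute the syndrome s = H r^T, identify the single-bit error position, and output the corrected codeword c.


s = (0, 1, 0, 0)^T, error position = 4, corrected codeword c = 000001100110000

Compute s = H r^T mod 2 one row at a time:
  s_1 = 0 + 0 + 1 + 1 + 0 + 0 + 0 + 0 = 2 ≡ 0 (mod 2).
  s_2 = 1 + 0 + 1 + 1 + 0 + 0 + 0 + 0 = 3 ≡ 1 (mod 2).
  s_3 = 0 + 0 + 1 + 1 + 1 + 1 + 0 + 0 = 4 ≡ 0 (mod 2).
  s_4 = 0 + 0 + 0 + 1 + 0 + 1 + 0 + 0 = 2 ≡ 0 (mod 2).
s = (0, 1, 0, 0)^T — this equals column 4 of H (binary 0100), so error is at position 4.
Correct: flip bit 4 of r = 000101100110000 to get c = 000001100110000.
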